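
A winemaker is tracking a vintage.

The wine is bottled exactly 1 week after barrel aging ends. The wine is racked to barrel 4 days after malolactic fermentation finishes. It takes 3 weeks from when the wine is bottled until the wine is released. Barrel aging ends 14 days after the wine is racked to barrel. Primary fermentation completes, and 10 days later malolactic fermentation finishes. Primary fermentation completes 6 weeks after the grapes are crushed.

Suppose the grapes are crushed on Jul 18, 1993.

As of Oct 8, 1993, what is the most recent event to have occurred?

The wine is bottled

The grapes are crushed: Jul 18, 1993.
Primary fermentation completes: Jul 18, 1993 + 6 weeks = Aug 29, 1993.
Malolactic fermentation finishes: Aug 29, 1993 + 10 days = Sep 8, 1993.
The wine is racked to barrel: Sep 8, 1993 + 4 days = Sep 12, 1993.
Barrel aging ends: Sep 12, 1993 + 14 days = Sep 26, 1993.
The wine is bottled: Sep 26, 1993 + 1 week = Oct 3, 1993.
The wine is released: Oct 3, 1993 + 3 weeks = Oct 24, 1993.
Oct 8, 1993 falls between when the wine is bottled (Oct 3, 1993) and when the wine is released (Oct 24, 1993).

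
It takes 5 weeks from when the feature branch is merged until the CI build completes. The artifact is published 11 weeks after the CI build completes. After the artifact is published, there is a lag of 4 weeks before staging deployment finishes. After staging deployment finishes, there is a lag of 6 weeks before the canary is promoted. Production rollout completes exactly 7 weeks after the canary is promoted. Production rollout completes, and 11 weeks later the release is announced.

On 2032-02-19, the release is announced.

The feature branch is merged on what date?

The release is announced: Feb 19, 2032.
Production rollout completes: Feb 19, 2032 − 11 weeks = Dec 4, 2031.
The canary is promoted: Dec 4, 2031 − 7 weeks = Oct 16, 2031.
Staging deployment finishes: Oct 16, 2031 − 6 weeks = Sep 4, 2031.
The artifact is published: Sep 4, 2031 − 4 weeks = Aug 7, 2031.
The CI build completes: Aug 7, 2031 − 11 weeks = May 22, 2031.
The feature branch is merged: May 22, 2031 − 5 weeks = Apr 17, 2031.

2031-04-17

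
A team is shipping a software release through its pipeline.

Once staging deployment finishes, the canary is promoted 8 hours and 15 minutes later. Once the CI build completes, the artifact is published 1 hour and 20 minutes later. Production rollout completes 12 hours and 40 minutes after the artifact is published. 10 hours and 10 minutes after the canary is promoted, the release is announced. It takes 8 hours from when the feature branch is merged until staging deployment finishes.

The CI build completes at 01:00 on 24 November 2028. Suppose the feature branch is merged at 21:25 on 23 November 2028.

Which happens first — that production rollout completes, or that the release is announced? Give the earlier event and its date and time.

The CI build completes: 01:00 Nov 24, 2028.
The artifact is published: 01:00 Nov 24, 2028 + 1h20m = 02:20 Nov 24, 2028.
Production rollout completes: 02:20 Nov 24, 2028 + 12h40m = 15:00 Nov 24, 2028.
The feature branch is merged: 21:25 Nov 23, 2028.
Staging deployment finishes: 21:25 Nov 23, 2028 + 8h = 05:25 Nov 24, 2028.
The canary is promoted: 05:25 Nov 24, 2028 + 8h15m = 13:40 Nov 24, 2028.
The release is announced: 13:40 Nov 24, 2028 + 10h10m = 23:50 Nov 24, 2028.
Comparing: production rollout completes at 15:00 Nov 24, 2028 vs the release is announced at 23:50 Nov 24, 2028. Earlier: production rollout completes.

Production rollout completes — 15:00 on 24 November 2028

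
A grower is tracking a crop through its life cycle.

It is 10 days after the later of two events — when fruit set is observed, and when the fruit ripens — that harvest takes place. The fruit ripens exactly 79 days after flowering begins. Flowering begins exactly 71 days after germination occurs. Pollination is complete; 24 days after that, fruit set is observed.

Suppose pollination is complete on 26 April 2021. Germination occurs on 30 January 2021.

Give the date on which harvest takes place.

Pollination is complete: Apr 26, 2021.
Fruit set is observed: Apr 26, 2021 + 24 days = May 20, 2021.
Germination occurs: Jan 30, 2021.
Flowering begins: Jan 30, 2021 + 71 days = Apr 11, 2021.
The fruit ripens: Apr 11, 2021 + 79 days = Jun 29, 2021.
Both prerequisites met — fruit set is observed (May 20, 2021), the fruit ripens (Jun 29, 2021); the later is Jun 29, 2021.
Harvest takes place: Jun 29, 2021 + 10 days = Jul 9, 2021.

9 July 2021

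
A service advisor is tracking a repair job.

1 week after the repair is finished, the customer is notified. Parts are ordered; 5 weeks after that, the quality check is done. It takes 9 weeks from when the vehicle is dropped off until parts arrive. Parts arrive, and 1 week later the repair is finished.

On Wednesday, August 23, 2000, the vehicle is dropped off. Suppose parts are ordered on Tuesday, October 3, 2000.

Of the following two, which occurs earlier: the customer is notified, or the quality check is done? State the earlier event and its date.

The vehicle is dropped off: Aug 23, 2000.
Parts arrive: Aug 23, 2000 + 9 weeks = Oct 25, 2000.
The repair is finished: Oct 25, 2000 + 1 week = Nov 1, 2000.
The customer is notified: Nov 1, 2000 + 1 week = Nov 8, 2000.
Parts are ordered: Oct 3, 2000.
The quality check is done: Oct 3, 2000 + 5 weeks = Nov 7, 2000.
Comparing: the customer is notified on Nov 8, 2000 vs the quality check is done on Nov 7, 2000. Earlier: the quality check is done.

The quality check is done — Tuesday, November 7, 2000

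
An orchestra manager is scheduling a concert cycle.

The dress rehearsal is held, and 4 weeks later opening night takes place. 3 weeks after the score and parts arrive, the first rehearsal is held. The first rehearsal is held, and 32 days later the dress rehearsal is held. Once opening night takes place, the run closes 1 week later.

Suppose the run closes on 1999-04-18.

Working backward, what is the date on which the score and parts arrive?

1999-01-20

The run closes: Apr 18, 1999.
Opening night takes place: Apr 18, 1999 − 1 week = Apr 11, 1999.
The dress rehearsal is held: Apr 11, 1999 − 4 weeks = Mar 14, 1999.
The first rehearsal is held: Mar 14, 1999 − 32 days = Feb 10, 1999.
The score and parts arrive: Feb 10, 1999 − 3 weeks = Jan 20, 1999.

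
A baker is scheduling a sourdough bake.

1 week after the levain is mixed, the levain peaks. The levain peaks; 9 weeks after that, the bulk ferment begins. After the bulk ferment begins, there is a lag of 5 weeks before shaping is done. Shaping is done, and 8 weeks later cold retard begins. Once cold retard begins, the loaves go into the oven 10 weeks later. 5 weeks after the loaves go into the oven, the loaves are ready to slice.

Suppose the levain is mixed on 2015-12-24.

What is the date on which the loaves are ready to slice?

The levain is mixed: Dec 24, 2015.
The levain peaks: Dec 24, 2015 + 1 week = Dec 31, 2015.
The bulk ferment begins: Dec 31, 2015 + 9 weeks = Mar 3, 2016.
Shaping is done: Mar 3, 2016 + 5 weeks = Apr 7, 2016.
Cold retard begins: Apr 7, 2016 + 8 weeks = Jun 2, 2016.
The loaves go into the oven: Jun 2, 2016 + 10 weeks = Aug 11, 2016.
The loaves are ready to slice: Aug 11, 2016 + 5 weeks = Sep 15, 2016.

2016-09-15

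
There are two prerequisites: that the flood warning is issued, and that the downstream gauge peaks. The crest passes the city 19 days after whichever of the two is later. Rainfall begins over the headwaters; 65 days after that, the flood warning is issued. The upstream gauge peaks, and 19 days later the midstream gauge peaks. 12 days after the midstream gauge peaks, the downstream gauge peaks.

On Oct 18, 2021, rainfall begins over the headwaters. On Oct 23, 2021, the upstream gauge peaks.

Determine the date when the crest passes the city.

Jan 10, 2022

Rainfall begins over the headwaters: Oct 18, 2021.
The flood warning is issued: Oct 18, 2021 + 65 days = Dec 22, 2021.
The upstream gauge peaks: Oct 23, 2021.
The midstream gauge peaks: Oct 23, 2021 + 19 days = Nov 11, 2021.
The downstream gauge peaks: Nov 11, 2021 + 12 days = Nov 23, 2021.
Both prerequisites met — the flood warning is issued (Dec 22, 2021), the downstream gauge peaks (Nov 23, 2021); the later is Dec 22, 2021.
The crest passes the city: Dec 22, 2021 + 19 days = Jan 10, 2022.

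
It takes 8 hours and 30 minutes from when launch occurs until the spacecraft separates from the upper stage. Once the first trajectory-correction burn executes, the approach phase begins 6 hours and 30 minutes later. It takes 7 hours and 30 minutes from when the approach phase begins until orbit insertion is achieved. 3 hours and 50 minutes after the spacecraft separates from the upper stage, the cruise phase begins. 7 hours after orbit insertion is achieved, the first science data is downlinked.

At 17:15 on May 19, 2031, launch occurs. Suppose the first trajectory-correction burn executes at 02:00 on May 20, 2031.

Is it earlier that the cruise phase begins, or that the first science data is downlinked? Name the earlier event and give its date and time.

Launch occurs: 17:15 May 19, 2031.
The spacecraft separates from the upper stage: 17:15 May 19, 2031 + 8h30m = 01:45 May 20, 2031.
The cruise phase begins: 01:45 May 20, 2031 + 3h50m = 05:35 May 20, 2031.
The first trajectory-correction burn executes: 02:00 May 20, 2031.
The approach phase begins: 02:00 May 20, 2031 + 6h30m = 08:30 May 20, 2031.
Orbit insertion is achieved: 08:30 May 20, 2031 + 7h30m = 16:00 May 20, 2031.
The first science data is downlinked: 16:00 May 20, 2031 + 7h = 23:00 May 20, 2031.
Comparing: the cruise phase begins at 05:35 May 20, 2031 vs the first science data is downlinked at 23:00 May 20, 2031. Earlier: the cruise phase begins.

The cruise phase begins — 05:35 on May 20, 2031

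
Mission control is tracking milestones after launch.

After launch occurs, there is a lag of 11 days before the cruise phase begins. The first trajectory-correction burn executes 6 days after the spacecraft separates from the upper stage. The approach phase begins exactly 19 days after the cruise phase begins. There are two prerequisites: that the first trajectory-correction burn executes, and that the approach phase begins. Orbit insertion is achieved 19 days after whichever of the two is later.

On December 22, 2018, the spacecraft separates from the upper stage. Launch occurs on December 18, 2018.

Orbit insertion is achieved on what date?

The spacecraft separates from the upper stage: Dec 22, 2018.
The first trajectory-correction burn executes: Dec 22, 2018 + 6 days = Dec 28, 2018.
Launch occurs: Dec 18, 2018.
The cruise phase begins: Dec 18, 2018 + 11 days = Dec 29, 2018.
The approach phase begins: Dec 29, 2018 + 19 days = Jan 17, 2019.
Both prerequisites met — the first trajectory-correction burn executes (Dec 28, 2018), the approach phase begins (Jan 17, 2019); the later is Jan 17, 2019.
Orbit insertion is achieved: Jan 17, 2019 + 19 days = Feb 5, 2019.

February 5, 2019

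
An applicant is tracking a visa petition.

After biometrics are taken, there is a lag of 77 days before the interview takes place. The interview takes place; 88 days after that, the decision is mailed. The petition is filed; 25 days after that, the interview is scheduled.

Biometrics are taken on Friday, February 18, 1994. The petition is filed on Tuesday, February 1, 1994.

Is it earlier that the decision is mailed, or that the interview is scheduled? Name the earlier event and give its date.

The interview is scheduled — Saturday, February 26, 1994

Biometrics are taken: Feb 18, 1994.
The interview takes place: Feb 18, 1994 + 77 days = May 6, 1994.
The decision is mailed: May 6, 1994 + 88 days = Aug 2, 1994.
The petition is filed: Feb 1, 1994.
The interview is scheduled: Feb 1, 1994 + 25 days = Feb 26, 1994.
Comparing: the decision is mailed on Aug 2, 1994 vs the interview is scheduled on Feb 26, 1994. Earlier: the interview is scheduled.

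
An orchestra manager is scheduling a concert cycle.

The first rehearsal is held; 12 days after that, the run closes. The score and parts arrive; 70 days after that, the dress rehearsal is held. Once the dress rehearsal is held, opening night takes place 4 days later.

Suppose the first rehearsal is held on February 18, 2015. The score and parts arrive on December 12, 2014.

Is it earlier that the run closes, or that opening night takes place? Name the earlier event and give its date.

The first rehearsal is held: Feb 18, 2015.
The run closes: Feb 18, 2015 + 12 days = Mar 2, 2015.
The score and parts arrive: Dec 12, 2014.
The dress rehearsal is held: Dec 12, 2014 + 70 days = Feb 20, 2015.
Opening night takes place: Feb 20, 2015 + 4 days = Feb 24, 2015.
Comparing: the run closes on Mar 2, 2015 vs opening night takes place on Feb 24, 2015. Earlier: opening night takes place.

Opening night takes place — February 24, 2015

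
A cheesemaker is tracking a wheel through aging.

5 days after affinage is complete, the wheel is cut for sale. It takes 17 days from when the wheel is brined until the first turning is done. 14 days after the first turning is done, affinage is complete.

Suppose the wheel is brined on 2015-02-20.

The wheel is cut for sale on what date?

The wheel is brined: Feb 20, 2015.
The first turning is done: Feb 20, 2015 + 17 days = Mar 9, 2015.
Affinage is complete: Mar 9, 2015 + 14 days = Mar 23, 2015.
The wheel is cut for sale: Mar 23, 2015 + 5 days = Mar 28, 2015.

2015-03-28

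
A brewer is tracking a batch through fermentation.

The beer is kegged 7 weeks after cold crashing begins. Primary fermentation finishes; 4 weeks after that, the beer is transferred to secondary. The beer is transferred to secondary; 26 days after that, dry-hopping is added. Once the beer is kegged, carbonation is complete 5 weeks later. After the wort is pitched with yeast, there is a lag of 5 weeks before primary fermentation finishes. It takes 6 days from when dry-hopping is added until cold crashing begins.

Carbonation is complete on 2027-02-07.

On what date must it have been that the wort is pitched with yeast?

Carbonation is complete: Feb 7, 2027.
The beer is kegged: Feb 7, 2027 − 5 weeks = Jan 3, 2027.
Cold crashing begins: Jan 3, 2027 − 7 weeks = Nov 15, 2026.
Dry-hopping is added: Nov 15, 2026 − 6 days = Nov 9, 2026.
The beer is transferred to secondary: Nov 9, 2026 − 26 days = Oct 14, 2026.
Primary fermentation finishes: Oct 14, 2026 − 4 weeks = Sep 16, 2026.
The wort is pitched with yeast: Sep 16, 2026 − 5 weeks = Aug 12, 2026.

2026-08-12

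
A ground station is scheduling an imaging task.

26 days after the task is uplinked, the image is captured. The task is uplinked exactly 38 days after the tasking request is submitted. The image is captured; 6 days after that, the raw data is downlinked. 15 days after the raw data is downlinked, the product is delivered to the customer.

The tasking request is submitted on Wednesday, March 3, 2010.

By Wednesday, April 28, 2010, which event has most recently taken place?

The tasking request is submitted: Mar 3, 2010.
The task is uplinked: Mar 3, 2010 + 38 days = Apr 10, 2010.
The image is captured: Apr 10, 2010 + 26 days = May 6, 2010.
The raw data is downlinked: May 6, 2010 + 6 days = May 12, 2010.
The product is delivered to the customer: May 12, 2010 + 15 days = May 27, 2010.
Apr 28, 2010 falls between when the task is uplinked (Apr 10, 2010) and when the image is captured (May 6, 2010).

The task is uplinked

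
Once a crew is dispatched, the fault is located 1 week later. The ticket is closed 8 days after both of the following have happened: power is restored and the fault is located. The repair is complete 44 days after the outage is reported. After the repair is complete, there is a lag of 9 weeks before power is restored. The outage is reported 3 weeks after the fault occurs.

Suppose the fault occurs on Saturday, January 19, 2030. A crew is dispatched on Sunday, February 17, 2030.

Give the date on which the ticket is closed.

The fault occurs: Jan 19, 2030.
The outage is reported: Jan 19, 2030 + 3 weeks = Feb 9, 2030.
The repair is complete: Feb 9, 2030 + 44 days = Mar 25, 2030.
Power is restored: Mar 25, 2030 + 9 weeks = May 27, 2030.
A crew is dispatched: Feb 17, 2030.
The fault is located: Feb 17, 2030 + 1 week = Feb 24, 2030.
Both prerequisites met — power is restored (May 27, 2030), the fault is located (Feb 24, 2030); the later is May 27, 2030.
The ticket is closed: May 27, 2030 + 8 days = Jun 4, 2030.

Tuesday, June 4, 2030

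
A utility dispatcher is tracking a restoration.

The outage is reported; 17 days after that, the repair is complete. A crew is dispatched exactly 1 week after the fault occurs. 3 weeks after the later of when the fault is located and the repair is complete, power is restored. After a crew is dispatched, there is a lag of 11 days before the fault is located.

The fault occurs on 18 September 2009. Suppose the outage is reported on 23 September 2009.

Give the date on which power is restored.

31 October 2009

The fault occurs: Sep 18, 2009.
A crew is dispatched: Sep 18, 2009 + 1 week = Sep 25, 2009.
The fault is located: Sep 25, 2009 + 11 days = Oct 6, 2009.
The outage is reported: Sep 23, 2009.
The repair is complete: Sep 23, 2009 + 17 days = Oct 10, 2009.
Both prerequisites met — the fault is located (Oct 6, 2009), the repair is complete (Oct 10, 2009); the later is Oct 10, 2009.
Power is restored: Oct 10, 2009 + 3 weeks = Oct 31, 2009.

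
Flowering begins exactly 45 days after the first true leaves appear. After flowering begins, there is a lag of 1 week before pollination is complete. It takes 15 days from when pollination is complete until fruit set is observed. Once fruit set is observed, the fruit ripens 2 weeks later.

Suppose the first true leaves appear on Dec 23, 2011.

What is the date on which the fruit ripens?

The first true leaves appear: Dec 23, 2011.
Flowering begins: Dec 23, 2011 + 45 days = Feb 6, 2012.
Pollination is complete: Feb 6, 2012 + 1 week = Feb 13, 2012.
Fruit set is observed: Feb 13, 2012 + 15 days = Feb 28, 2012.
The fruit ripens: Feb 28, 2012 + 2 weeks = Mar 13, 2012.

Mar 13, 2012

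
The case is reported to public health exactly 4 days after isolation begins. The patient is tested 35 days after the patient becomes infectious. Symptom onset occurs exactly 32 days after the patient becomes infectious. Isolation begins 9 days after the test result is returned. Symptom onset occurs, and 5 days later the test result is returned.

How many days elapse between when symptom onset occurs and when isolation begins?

Causal path: symptom onset occurs → the test result is returned → isolation begins.
Total delay along the path: 5 + 9 = 14 days.

14 days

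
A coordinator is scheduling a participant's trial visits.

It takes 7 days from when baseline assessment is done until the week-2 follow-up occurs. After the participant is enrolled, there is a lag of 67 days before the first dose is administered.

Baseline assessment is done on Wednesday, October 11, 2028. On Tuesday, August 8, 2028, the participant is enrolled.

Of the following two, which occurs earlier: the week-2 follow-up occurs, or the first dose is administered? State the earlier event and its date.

The first dose is administered — Saturday, October 14, 2028

Baseline assessment is done: Oct 11, 2028.
The week-2 follow-up occurs: Oct 11, 2028 + 7 days = Oct 18, 2028.
The participant is enrolled: Aug 8, 2028.
The first dose is administered: Aug 8, 2028 + 67 days = Oct 14, 2028.
Comparing: the week-2 follow-up occurs on Oct 18, 2028 vs the first dose is administered on Oct 14, 2028. Earlier: the first dose is administered.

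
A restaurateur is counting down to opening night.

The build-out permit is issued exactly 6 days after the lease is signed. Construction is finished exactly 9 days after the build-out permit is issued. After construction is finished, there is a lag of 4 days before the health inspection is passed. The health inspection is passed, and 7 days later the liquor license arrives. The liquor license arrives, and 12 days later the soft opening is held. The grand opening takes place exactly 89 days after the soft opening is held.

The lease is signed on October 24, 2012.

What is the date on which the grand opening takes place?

February 28, 2013

The lease is signed: Oct 24, 2012.
The build-out permit is issued: Oct 24, 2012 + 6 days = Oct 30, 2012.
Construction is finished: Oct 30, 2012 + 9 days = Nov 8, 2012.
The health inspection is passed: Nov 8, 2012 + 4 days = Nov 12, 2012.
The liquor license arrives: Nov 12, 2012 + 7 days = Nov 19, 2012.
The soft opening is held: Nov 19, 2012 + 12 days = Dec 1, 2012.
The grand opening takes place: Dec 1, 2012 + 89 days = Feb 28, 2013.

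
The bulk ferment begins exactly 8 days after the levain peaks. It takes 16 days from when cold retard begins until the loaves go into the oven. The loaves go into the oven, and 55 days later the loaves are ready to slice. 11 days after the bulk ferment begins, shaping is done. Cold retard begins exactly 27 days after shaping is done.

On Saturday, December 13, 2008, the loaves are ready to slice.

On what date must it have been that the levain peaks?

The loaves are ready to slice: Dec 13, 2008.
The loaves go into the oven: Dec 13, 2008 − 55 days = Oct 19, 2008.
Cold retard begins: Oct 19, 2008 − 16 days = Oct 3, 2008.
Shaping is done: Oct 3, 2008 − 27 days = Sep 6, 2008.
The bulk ferment begins: Sep 6, 2008 − 11 days = Aug 26, 2008.
The levain peaks: Aug 26, 2008 − 8 days = Aug 18, 2008.

Monday, August 18, 2008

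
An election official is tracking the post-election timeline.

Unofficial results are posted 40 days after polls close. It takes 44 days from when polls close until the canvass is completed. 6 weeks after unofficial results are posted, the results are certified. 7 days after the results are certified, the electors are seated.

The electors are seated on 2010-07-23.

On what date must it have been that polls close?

The electors are seated: Jul 23, 2010.
The results are certified: Jul 23, 2010 − 7 days = Jul 16, 2010.
Unofficial results are posted: Jul 16, 2010 − 6 weeks = Jun 4, 2010.
Polls close: Jun 4, 2010 − 40 days = Apr 25, 2010.

2010-04-25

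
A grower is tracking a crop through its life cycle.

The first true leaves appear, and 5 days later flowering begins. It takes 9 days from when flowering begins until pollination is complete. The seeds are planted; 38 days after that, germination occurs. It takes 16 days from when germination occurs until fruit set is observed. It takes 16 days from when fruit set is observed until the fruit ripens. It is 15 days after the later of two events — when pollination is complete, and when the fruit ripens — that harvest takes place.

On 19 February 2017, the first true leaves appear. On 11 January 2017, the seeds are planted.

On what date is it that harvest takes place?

The first true leaves appear: Feb 19, 2017.
Flowering begins: Feb 19, 2017 + 5 days = Feb 24, 2017.
Pollination is complete: Feb 24, 2017 + 9 days = Mar 5, 2017.
The seeds are planted: Jan 11, 2017.
Germination occurs: Jan 11, 2017 + 38 days = Feb 18, 2017.
Fruit set is observed: Feb 18, 2017 + 16 days = Mar 6, 2017.
The fruit ripens: Mar 6, 2017 + 16 days = Mar 22, 2017.
Both prerequisites met — pollination is complete (Mar 5, 2017), the fruit ripens (Mar 22, 2017); the later is Mar 22, 2017.
Harvest takes place: Mar 22, 2017 + 15 days = Apr 6, 2017.

6 April 2017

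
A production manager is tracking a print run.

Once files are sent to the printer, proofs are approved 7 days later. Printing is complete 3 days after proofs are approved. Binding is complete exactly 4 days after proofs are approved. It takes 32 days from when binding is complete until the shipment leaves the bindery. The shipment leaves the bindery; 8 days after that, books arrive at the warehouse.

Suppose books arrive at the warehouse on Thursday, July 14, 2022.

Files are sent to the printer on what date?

Books arrive at the warehouse: Jul 14, 2022.
The shipment leaves the bindery: Jul 14, 2022 − 8 days = Jul 6, 2022.
Binding is complete: Jul 6, 2022 − 32 days = Jun 4, 2022.
Proofs are approved: Jun 4, 2022 − 4 days = May 31, 2022.
Files are sent to the printer: May 31, 2022 − 7 days = May 24, 2022.

Tuesday, May 24, 2022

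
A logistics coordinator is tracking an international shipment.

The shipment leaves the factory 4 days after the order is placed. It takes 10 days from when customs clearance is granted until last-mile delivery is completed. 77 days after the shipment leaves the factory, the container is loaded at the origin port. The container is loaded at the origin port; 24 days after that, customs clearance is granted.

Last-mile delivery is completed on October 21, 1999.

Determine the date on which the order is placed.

Last-mile delivery is completed: Oct 21, 1999.
Customs clearance is granted: Oct 21, 1999 − 10 days = Oct 11, 1999.
The container is loaded at the origin port: Oct 11, 1999 − 24 days = Sep 17, 1999.
The shipment leaves the factory: Sep 17, 1999 − 77 days = Jul 2, 1999.
The order is placed: Jul 2, 1999 − 4 days = Jun 28, 1999.

June 28, 1999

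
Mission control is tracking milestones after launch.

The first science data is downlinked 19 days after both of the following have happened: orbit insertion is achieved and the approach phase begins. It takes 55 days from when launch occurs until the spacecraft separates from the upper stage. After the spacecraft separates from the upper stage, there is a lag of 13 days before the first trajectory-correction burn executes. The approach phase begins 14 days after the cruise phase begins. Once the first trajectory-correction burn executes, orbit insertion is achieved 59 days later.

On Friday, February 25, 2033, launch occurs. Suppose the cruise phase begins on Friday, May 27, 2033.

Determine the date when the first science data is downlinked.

Launch occurs: Feb 25, 2033.
The spacecraft separates from the upper stage: Feb 25, 2033 + 55 days = Apr 21, 2033.
The first trajectory-correction burn executes: Apr 21, 2033 + 13 days = May 4, 2033.
Orbit insertion is achieved: May 4, 2033 + 59 days = Jul 2, 2033.
The cruise phase begins: May 27, 2033.
The approach phase begins: May 27, 2033 + 14 days = Jun 10, 2033.
Both prerequisites met — orbit insertion is achieved (Jul 2, 2033), the approach phase begins (Jun 10, 2033); the later is Jul 2, 2033.
The first science data is downlinked: Jul 2, 2033 + 19 days = Jul 21, 2033.

Thursday, July 21, 2033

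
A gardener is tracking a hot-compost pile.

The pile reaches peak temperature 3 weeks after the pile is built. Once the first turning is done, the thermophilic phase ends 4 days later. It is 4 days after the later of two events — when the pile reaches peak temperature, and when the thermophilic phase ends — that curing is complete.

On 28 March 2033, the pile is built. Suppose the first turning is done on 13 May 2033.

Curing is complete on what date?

21 May 2033

The pile is built: Mar 28, 2033.
The pile reaches peak temperature: Mar 28, 2033 + 3 weeks = Apr 18, 2033.
The first turning is done: May 13, 2033.
The thermophilic phase ends: May 13, 2033 + 4 days = May 17, 2033.
Both prerequisites met — the pile reaches peak temperature (Apr 18, 2033), the thermophilic phase ends (May 17, 2033); the later is May 17, 2033.
Curing is complete: May 17, 2033 + 4 days = May 21, 2033.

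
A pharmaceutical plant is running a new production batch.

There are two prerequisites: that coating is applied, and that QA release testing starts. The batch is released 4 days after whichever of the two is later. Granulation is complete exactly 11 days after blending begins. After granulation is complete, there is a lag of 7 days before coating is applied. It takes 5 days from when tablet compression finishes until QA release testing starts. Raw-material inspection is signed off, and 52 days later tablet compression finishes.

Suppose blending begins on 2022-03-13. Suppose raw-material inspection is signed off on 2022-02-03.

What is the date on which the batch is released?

Blending begins: Mar 13, 2022.
Granulation is complete: Mar 13, 2022 + 11 days = Mar 24, 2022.
Coating is applied: Mar 24, 2022 + 7 days = Mar 31, 2022.
Raw-material inspection is signed off: Feb 3, 2022.
Tablet compression finishes: Feb 3, 2022 + 52 days = Mar 27, 2022.
QA release testing starts: Mar 27, 2022 + 5 days = Apr 1, 2022.
Both prerequisites met — coating is applied (Mar 31, 2022), QA release testing starts (Apr 1, 2022); the later is Apr 1, 2022.
The batch is released: Apr 1, 2022 + 4 days = Apr 5, 2022.

2022-04-05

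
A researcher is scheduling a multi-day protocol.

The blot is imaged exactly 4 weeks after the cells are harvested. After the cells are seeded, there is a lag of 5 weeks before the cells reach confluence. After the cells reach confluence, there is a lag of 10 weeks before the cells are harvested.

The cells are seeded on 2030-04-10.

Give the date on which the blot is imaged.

2030-08-21

The cells are seeded: Apr 10, 2030.
The cells reach confluence: Apr 10, 2030 + 5 weeks = May 15, 2030.
The cells are harvested: May 15, 2030 + 10 weeks = Jul 24, 2030.
The blot is imaged: Jul 24, 2030 + 4 weeks = Aug 21, 2030.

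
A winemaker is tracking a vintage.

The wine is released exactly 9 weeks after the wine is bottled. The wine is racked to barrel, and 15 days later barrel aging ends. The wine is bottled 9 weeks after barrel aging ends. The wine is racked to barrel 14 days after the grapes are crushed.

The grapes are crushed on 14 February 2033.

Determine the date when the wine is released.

The grapes are crushed: Feb 14, 2033.
The wine is racked to barrel: Feb 14, 2033 + 14 days = Feb 28, 2033.
Barrel aging ends: Feb 28, 2033 + 15 days = Mar 15, 2033.
The wine is bottled: Mar 15, 2033 + 9 weeks = May 17, 2033.
The wine is released: May 17, 2033 + 9 weeks = Jul 19, 2033.

19 July 2033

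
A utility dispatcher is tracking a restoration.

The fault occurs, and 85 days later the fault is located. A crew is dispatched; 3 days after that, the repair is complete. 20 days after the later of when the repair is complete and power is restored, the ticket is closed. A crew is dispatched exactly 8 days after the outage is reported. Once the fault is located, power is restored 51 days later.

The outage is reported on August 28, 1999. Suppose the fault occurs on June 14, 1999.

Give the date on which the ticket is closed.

The outage is reported: Aug 28, 1999.
A crew is dispatched: Aug 28, 1999 + 8 days = Sep 5, 1999.
The repair is complete: Sep 5, 1999 + 3 days = Sep 8, 1999.
The fault occurs: Jun 14, 1999.
The fault is located: Jun 14, 1999 + 85 days = Sep 7, 1999.
Power is restored: Sep 7, 1999 + 51 days = Oct 28, 1999.
Both prerequisites met — the repair is complete (Sep 8, 1999), power is restored (Oct 28, 1999); the later is Oct 28, 1999.
The ticket is closed: Oct 28, 1999 + 20 days = Nov 17, 1999.

November 17, 1999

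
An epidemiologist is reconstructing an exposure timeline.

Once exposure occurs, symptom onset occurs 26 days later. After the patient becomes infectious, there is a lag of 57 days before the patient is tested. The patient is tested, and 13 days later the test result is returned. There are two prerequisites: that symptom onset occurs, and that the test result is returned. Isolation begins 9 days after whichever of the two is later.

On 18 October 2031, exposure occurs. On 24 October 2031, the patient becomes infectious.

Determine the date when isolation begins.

Exposure occurs: Oct 18, 2031.
Symptom onset occurs: Oct 18, 2031 + 26 days = Nov 13, 2031.
The patient becomes infectious: Oct 24, 2031.
The patient is tested: Oct 24, 2031 + 57 days = Dec 20, 2031.
The test result is returned: Dec 20, 2031 + 13 days = Jan 2, 2032.
Both prerequisites met — symptom onset occurs (Nov 13, 2031), the test result is returned (Jan 2, 2032); the later is Jan 2, 2032.
Isolation begins: Jan 2, 2032 + 9 days = Jan 11, 2032.

11 January 2032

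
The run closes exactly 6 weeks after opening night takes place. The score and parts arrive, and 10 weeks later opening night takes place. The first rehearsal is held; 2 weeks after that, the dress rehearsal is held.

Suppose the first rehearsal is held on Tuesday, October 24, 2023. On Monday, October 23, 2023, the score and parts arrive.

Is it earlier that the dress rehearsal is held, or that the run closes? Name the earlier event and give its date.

The dress rehearsal is held — Tuesday, November 7, 2023

The first rehearsal is held: Oct 24, 2023.
The dress rehearsal is held: Oct 24, 2023 + 2 weeks = Nov 7, 2023.
The score and parts arrive: Oct 23, 2023.
Opening night takes place: Oct 23, 2023 + 10 weeks = Jan 1, 2024.
The run closes: Jan 1, 2024 + 6 weeks = Feb 12, 2024.
Comparing: the dress rehearsal is held on Nov 7, 2023 vs the run closes on Feb 12, 2024. Earlier: the dress rehearsal is held.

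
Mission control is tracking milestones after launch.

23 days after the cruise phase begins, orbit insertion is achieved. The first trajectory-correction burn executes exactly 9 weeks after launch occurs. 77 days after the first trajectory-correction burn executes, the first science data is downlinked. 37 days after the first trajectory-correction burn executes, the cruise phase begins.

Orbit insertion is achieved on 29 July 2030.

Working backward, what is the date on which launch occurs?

28 March 2030

Orbit insertion is achieved: Jul 29, 2030.
The cruise phase begins: Jul 29, 2030 − 23 days = Jul 6, 2030.
The first trajectory-correction burn executes: Jul 6, 2030 − 37 days = May 30, 2030.
Launch occurs: May 30, 2030 − 9 weeks = Mar 28, 2030.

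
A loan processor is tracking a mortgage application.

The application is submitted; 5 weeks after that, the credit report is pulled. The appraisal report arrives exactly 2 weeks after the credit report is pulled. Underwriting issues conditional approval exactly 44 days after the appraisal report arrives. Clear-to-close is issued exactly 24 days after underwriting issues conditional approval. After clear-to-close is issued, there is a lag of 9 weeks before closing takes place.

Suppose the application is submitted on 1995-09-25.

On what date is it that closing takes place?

1996-03-23

The application is submitted: Sep 25, 1995.
The credit report is pulled: Sep 25, 1995 + 5 weeks = Oct 30, 1995.
The appraisal report arrives: Oct 30, 1995 + 2 weeks = Nov 13, 1995.
Underwriting issues conditional approval: Nov 13, 1995 + 44 days = Dec 27, 1995.
Clear-to-close is issued: Dec 27, 1995 + 24 days = Jan 20, 1996.
Closing takes place: Jan 20, 1996 + 9 weeks = Mar 23, 1996.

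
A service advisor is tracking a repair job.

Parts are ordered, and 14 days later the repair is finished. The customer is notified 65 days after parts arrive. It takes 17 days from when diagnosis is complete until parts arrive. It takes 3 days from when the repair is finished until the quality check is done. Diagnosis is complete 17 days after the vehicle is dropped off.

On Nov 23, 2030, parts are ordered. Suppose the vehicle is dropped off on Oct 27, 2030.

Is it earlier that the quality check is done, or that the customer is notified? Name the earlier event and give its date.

Parts are ordered: Nov 23, 2030.
The repair is finished: Nov 23, 2030 + 14 days = Dec 7, 2030.
The quality check is done: Dec 7, 2030 + 3 days = Dec 10, 2030.
The vehicle is dropped off: Oct 27, 2030.
Diagnosis is complete: Oct 27, 2030 + 17 days = Nov 13, 2030.
Parts arrive: Nov 13, 2030 + 17 days = Nov 30, 2030.
The customer is notified: Nov 30, 2030 + 65 days = Feb 3, 2031.
Comparing: the quality check is done on Dec 10, 2030 vs the customer is notified on Feb 3, 2031. Earlier: the quality check is done.

The quality check is done — Dec 10, 2030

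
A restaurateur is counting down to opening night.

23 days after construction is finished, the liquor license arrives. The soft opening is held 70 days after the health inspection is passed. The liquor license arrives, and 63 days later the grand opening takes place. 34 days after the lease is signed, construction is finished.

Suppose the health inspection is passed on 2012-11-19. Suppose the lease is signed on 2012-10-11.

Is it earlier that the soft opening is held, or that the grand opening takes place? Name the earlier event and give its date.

The health inspection is passed: Nov 19, 2012.
The soft opening is held: Nov 19, 2012 + 70 days = Jan 28, 2013.
The lease is signed: Oct 11, 2012.
Construction is finished: Oct 11, 2012 + 34 days = Nov 14, 2012.
The liquor license arrives: Nov 14, 2012 + 23 days = Dec 7, 2012.
The grand opening takes place: Dec 7, 2012 + 63 days = Feb 8, 2013.
Comparing: the soft opening is held on Jan 28, 2013 vs the grand opening takes place on Feb 8, 2013. Earlier: the soft opening is held.

The soft opening is held — 2013-01-28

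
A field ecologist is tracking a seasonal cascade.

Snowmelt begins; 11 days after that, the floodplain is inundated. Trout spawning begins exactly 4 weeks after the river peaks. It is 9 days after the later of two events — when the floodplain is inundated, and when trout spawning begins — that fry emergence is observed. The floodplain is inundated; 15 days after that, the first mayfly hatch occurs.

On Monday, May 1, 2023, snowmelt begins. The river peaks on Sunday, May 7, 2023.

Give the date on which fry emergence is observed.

Snowmelt begins: May 1, 2023.
The floodplain is inundated: May 1, 2023 + 11 days = May 12, 2023.
The river peaks: May 7, 2023.
Trout spawning begins: May 7, 2023 + 4 weeks = Jun 4, 2023.
Both prerequisites met — the floodplain is inundated (May 12, 2023), trout spawning begins (Jun 4, 2023); the later is Jun 4, 2023.
Fry emergence is observed: Jun 4, 2023 + 9 days = Jun 13, 2023.

Tuesday, June 13, 2023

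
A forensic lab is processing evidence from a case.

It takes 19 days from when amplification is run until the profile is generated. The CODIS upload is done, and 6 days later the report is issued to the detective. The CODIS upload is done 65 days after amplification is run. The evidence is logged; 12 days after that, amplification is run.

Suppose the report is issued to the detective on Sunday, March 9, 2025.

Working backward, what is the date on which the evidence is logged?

Monday, December 16, 2024

The report is issued to the detective: Mar 9, 2025.
The CODIS upload is done: Mar 9, 2025 − 6 days = Mar 3, 2025.
Amplification is run: Mar 3, 2025 − 65 days = Dec 28, 2024.
The evidence is logged: Dec 28, 2024 − 12 days = Dec 16, 2024.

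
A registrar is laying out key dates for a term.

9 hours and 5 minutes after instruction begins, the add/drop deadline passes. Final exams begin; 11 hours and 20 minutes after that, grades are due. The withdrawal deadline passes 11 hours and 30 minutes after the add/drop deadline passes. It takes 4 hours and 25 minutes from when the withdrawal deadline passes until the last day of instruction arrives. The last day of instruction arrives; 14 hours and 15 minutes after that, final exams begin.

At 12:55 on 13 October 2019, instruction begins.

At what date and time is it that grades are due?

Instruction begins: 12:55 Oct 13, 2019.
The add/drop deadline passes: 12:55 Oct 13, 2019 + 9h05m = 22:00 Oct 13, 2019.
The withdrawal deadline passes: 22:00 Oct 13, 2019 + 11h30m = 09:30 Oct 14, 2019.
The last day of instruction arrives: 09:30 Oct 14, 2019 + 4h25m = 13:55 Oct 14, 2019.
Final exams begin: 13:55 Oct 14, 2019 + 14h15m = 04:10 Oct 15, 2019.
Grades are due: 04:10 Oct 15, 2019 + 11h20m = 15:30 Oct 15, 2019.

15:30 on 15 October 2019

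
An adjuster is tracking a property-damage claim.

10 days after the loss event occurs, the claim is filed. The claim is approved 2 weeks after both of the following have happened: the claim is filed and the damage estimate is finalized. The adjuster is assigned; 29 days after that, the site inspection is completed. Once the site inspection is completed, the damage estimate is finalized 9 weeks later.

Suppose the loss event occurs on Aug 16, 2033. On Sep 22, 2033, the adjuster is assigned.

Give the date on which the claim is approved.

Jan 6, 2034

The loss event occurs: Aug 16, 2033.
The claim is filed: Aug 16, 2033 + 10 days = Aug 26, 2033.
The adjuster is assigned: Sep 22, 2033.
The site inspection is completed: Sep 22, 2033 + 29 days = Oct 21, 2033.
The damage estimate is finalized: Oct 21, 2033 + 9 weeks = Dec 23, 2033.
Both prerequisites met — the claim is filed (Aug 26, 2033), the damage estimate is finalized (Dec 23, 2033); the later is Dec 23, 2033.
The claim is approved: Dec 23, 2033 + 2 weeks = Jan 6, 2034.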